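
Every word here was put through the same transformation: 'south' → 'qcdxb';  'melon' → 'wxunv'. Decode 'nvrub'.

Two steps: reverse the string, then apply a Caesar shift of +9.
Reversing it on nvrub: shift back: n−9=e, v−9=m, r−9=i, u−9=l, b−9=s → emils; then reverse → slime.

slime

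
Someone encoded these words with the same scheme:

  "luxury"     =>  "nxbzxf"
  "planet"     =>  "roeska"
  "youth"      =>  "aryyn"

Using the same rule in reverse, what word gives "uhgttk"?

second

In luxury: l→n is +2, u→x is +3, x→b is +4, u→z is +5 — the shift increases by 1 each position. Each letter shifts forward by (position + 2), i.e. 2, 3, 4, … — the shift grows by one for each successive letter.
Undoing it on uhgttk: u−2=s, h−3=e, g−4=c, t−5=o, t−6=n, k−7=d.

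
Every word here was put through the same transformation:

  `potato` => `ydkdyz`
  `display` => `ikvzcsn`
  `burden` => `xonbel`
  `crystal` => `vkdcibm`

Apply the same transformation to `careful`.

vepobkm

The output letters match the input read backwards, each shifted +10: potato reversed is otatop. The word is reversed, then every letter is shifted forward by 10.
On careful: reverse → luferac; then shift: l+10=v, u+10=e, f+10=p, e+10=o, r+10=b, a+10=k, c+10=m.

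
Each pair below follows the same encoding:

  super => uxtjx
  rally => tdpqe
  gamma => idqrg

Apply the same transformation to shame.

Each letter shifts forward by (position + 2), i.e. 2, 3, 4, … — the shift grows by one for each successive letter.
Applying it to shame: s+2=u, h+3=k, a+4=e, m+5=r, e+6=k.

ukerk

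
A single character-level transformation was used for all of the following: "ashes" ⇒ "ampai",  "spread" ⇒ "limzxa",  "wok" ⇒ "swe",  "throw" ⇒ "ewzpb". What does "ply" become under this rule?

gtx

The output letters match the input read backwards, each shifted +8: ashes reversed is sehsa. Two steps: reverse the string, then apply a Caesar shift of +8.
Applying it to ply: reverse → ylp; then shift: y+8=g, l+8=t, p+8=x.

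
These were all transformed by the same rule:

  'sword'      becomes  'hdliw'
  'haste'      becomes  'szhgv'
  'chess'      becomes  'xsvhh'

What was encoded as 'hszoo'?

shall

Each pair mirrors across the alphabet (s↔h, w↔d, o↔l): positions sum to 25. This is the alphabet-reversal cipher (Atbash): a becomes z, b becomes y, etc.
Reversing it on hszoo: h↔s, s↔h, z↔a, o↔l, o↔l.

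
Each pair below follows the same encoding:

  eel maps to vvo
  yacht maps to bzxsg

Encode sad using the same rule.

Each pair mirrors across the alphabet (e↔v, e↔v, l↔o): positions sum to 25. Letters are reflected about the middle of the alphabet (position → 25−position): Atbash.
For sad: s↔h, a↔z, d↔w.

hzw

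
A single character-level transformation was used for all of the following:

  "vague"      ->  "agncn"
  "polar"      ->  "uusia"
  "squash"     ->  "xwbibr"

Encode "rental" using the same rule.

The shift increases by 1 at each position, starting from +5: 5, 6, 7, ….
For rental: r+5=w, e+6=k, n+7=u, t+8=b, a+9=j, l+10=v.

wkubjv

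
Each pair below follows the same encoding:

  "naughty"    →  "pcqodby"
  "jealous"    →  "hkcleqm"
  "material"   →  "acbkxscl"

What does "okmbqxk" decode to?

gesture

n(13)→p(15) and a(0)→c(2) fit y≡15x+2 (mod 26); the inverse of 15 mod 26 is 7. Each letter's alphabet position (a=0..z=25) is mapped through 15·x+2 mod 26 — an affine cipher.
Decoding okmbqxk: o(14)→7·(14−2)≡6=g; k(10)→7·(10−2)≡4=e; m(12)→7·(12−2)≡18=s; b(1)→7·(1−2)≡19=t; q(16)→7·(16−2)≡20=u; x(23)→7·(23−2)≡17=r; k(10)→7·(10−2)≡4=e (all mod 26).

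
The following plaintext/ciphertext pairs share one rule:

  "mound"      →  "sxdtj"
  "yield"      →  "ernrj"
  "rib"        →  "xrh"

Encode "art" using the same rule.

The shift depends on letter class: consonant m→s is +6, but vowel o→x is +9. Vowels shift forward by 9 and consonants shift forward by 6.
For art: a(vowel)+9=j, r(cons)+6=x, t(cons)+6=z.

jxz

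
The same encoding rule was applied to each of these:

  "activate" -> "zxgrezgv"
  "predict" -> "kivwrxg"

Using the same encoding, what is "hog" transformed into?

Each pair mirrors across the alphabet (a↔z, c↔x, t↔g): positions sum to 25. This is the alphabet-reversal cipher (Atbash): a becomes z, b becomes y, etc.
Applying it to hog: h↔s, o↔l, g↔t.

slt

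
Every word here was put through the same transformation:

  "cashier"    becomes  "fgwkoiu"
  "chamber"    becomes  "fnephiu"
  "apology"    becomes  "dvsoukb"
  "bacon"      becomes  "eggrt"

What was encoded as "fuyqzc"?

Shifts by position in cashier: pos 0: c→f (+3), pos 1: a→g (+6), pos 2: s→w (+4), pos 3: h→k (+3), pos 4: i→o (+6), pos 5: e→i (+4) — repeating every 3. It's a Vigenère-style cipher with numeric key [3,6,4]: position i shifts by key[i mod 3].
Undoing it on fuyqzc: f−3=c, u−6=o, y−4=u, q−3=n, z−6=t, c−4=y.

county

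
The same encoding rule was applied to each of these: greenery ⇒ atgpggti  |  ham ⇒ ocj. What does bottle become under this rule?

The output letters match the input read backwards, each shifted +2: greenery reversed is yreneerg. Two steps: reverse the string, then apply a Caesar shift of +2.
For bottle: reverse → elttob; then shift: e+2=g, l+2=n, t+2=v, t+2=v, o+2=q, b+2=d.

gnvvqd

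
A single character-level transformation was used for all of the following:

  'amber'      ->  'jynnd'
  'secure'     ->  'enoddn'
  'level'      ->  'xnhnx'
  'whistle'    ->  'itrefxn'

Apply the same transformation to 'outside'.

xdferpn

The shift depends on letter class: consonant m→y is +12, but vowel a→j is +9. Two shifts are in play — +9 for a/e/i/o/u, +12 for every other letter.
Applying it to outside: o(vowel)+9=x, u(vowel)+9=d, t(cons)+12=f, s(cons)+12=e, i(vowel)+9=r, d(cons)+12=p, e(vowel)+9=n.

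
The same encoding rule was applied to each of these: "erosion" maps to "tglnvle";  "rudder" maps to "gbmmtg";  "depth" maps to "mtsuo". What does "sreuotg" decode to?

panther

e(4)→t(19) and r(17)→g(6) fit y≡7x+17 (mod 26); the inverse of 7 mod 26 is 15. Treating letters as 0–25, the rule is x ↦ 7x + 17 (mod 26).
Reversing it on sreuotg: s(18)→15·(18−17)≡15=p; r(17)→15·(17−17)≡0=a; e(4)→15·(4−17)≡13=n; u(20)→15·(20−17)≡19=t; o(14)→15·(14−17)≡7=h; t(19)→15·(19−17)≡4=e; g(6)→15·(6−17)≡17=r (all mod 26).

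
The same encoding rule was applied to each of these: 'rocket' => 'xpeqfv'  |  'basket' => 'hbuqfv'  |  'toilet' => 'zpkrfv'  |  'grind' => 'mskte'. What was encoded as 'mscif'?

grace

Shifts by position in rocket: pos 0: r→x (+6), pos 1: o→p (+1), pos 2: c→e (+2), pos 3: k→q (+6), pos 4: e→f (+1), pos 5: t→v (+2) — repeating every 3. It's a Vigenère-style cipher with numeric key [6,1,2]: position i shifts by key[i mod 3].
Undoing it on mscif: m−6=g, s−1=r, c−2=a, i−6=c, f−1=e.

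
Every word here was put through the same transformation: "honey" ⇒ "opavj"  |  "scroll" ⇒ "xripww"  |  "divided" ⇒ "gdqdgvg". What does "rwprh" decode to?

clock

This is an affine cipher: with a=0,…,z=25, each position x becomes (15x+13) mod 26.
Undoing it on rwprh: r(17)→7·(17−13)≡2=c; w(22)→7·(22−13)≡11=l; p(15)→7·(15−13)≡14=o; r(17)→7·(17−13)≡2=c; h(7)→7·(7−13)≡10=k (all mod 26).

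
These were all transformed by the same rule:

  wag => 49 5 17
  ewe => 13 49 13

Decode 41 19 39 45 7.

shrub

w(#23)→49 and a(#1)→5: differences scale by 2, so n = 2·pos + 3. Each letter becomes 2×(its alphabet position, a=1..z=26) + 3.
Undoing it on 41 19 39 45 7: 41→(41−3)÷2=19=s, 19→(19−3)÷2=8=h, 39→(39−3)÷2=18=r, 45→(45−3)÷2=21=u, 7→(7−3)÷2=2=b.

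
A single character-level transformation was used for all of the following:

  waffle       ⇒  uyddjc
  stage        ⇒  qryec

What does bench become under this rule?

Compare letters: w→u is +24, a→y is +24, f→d is +24 — a constant shift. It's a constant shift of +24 (ROT24).
Applying it to bench: b+24=z, e+24=c, n+24=l, c+24=a, h+24=f.

zclaf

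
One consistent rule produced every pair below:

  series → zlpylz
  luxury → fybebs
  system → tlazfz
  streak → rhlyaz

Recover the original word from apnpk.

digit

The output letters match the input read backwards, each shifted +7: series reversed is seires. Read the word backwards and shift each letter +7.
Decoding apnpk: shift back: a−7=t, p−7=i, n−7=g, p−7=i, k−7=d → tigid; then reverse → digit.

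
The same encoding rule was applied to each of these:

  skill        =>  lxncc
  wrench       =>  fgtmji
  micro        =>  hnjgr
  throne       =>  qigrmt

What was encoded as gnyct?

s(18)→l(11) and k(10)→x(23) fit y≡5x+25 (mod 26); the inverse of 5 mod 26 is 21. Treating letters as 0–25, the rule is x ↦ 5x + 25 (mod 26).
Reversing it on gnyct: g(6)→21·(6−25)≡17=r; n(13)→21·(13−25)≡8=i; y(24)→21·(24−25)≡5=f; c(2)→21·(2−25)≡11=l; t(19)→21·(19−25)≡4=e (all mod 26).

rifle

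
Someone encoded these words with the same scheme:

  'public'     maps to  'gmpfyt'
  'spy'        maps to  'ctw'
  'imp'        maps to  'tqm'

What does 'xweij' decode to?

feast

The output letters match the input read backwards, each shifted +4: public reversed is cilbup. Two steps: reverse the string, then apply a Caesar shift of +4.
Undoing it on xweij: shift back: x−4=t, w−4=s, e−4=a, i−4=e, j−4=f → tsaef; then reverse → feast.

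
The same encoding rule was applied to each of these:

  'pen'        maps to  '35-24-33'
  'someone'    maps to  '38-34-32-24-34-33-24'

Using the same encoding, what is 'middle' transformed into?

Each letter is replaced by its alphabet position (a=1..z=26) + 19.
On middle: m=13→32, i=9→28, d=4→23, d=4→23, l=12→31, e=5→24.

32-28-23-23-31-24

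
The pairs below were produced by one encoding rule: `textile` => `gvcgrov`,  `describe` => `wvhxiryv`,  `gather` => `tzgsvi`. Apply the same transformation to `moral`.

Each pair mirrors across the alphabet (t↔g, e↔v, x↔c): positions sum to 25. Letters are reflected about the middle of the alphabet (position → 25−position): Atbash.
For moral: m↔n, o↔l, r↔i, a↔z, l↔o.

nlizo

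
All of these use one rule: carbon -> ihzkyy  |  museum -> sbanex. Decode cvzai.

Each letter shifts forward by (position + 6), i.e. 6, 7, 8, … — the shift grows by one for each successive letter.
Undoing it on cvzai: c−6=w, v−7=o, z−8=r, a−9=r, i−10=y.

worry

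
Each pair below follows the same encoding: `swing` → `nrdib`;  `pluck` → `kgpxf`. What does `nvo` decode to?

sat

Compare letters: s→n is +21, w→r is +21, i→d is +21 — a constant shift. Each letter is shifted forward by 21 in the alphabet (a Caesar shift of +21).
Undoing it on nvo: n−21=s, v−21=a, o−21=t.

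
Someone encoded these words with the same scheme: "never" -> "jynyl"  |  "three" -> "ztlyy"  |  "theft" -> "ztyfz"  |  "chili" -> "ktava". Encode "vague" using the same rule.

n(13)→j(9) and e(4)→y(24) fit y≡7x+22 (mod 26); the inverse of 7 mod 26 is 15. Treating letters as 0–25, the rule is x ↦ 7x + 22 (mod 26).
Applying it to vague: v(21)→7·21+22≡13=n; a(0)→7·0+22≡22=w; g(6)→7·6+22≡12=m; u(20)→7·20+22≡6=g; e(4)→7·4+22≡24=y (all mod 26).

nwmgy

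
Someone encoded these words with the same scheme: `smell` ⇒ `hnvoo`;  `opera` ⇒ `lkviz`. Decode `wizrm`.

Each letter is replaced by its mirror in the alphabet: a↔z, b↔y, c↔x, and so on (the Atbash cipher).
Reversing it on wizrm: w↔d, i↔r, z↔a, r↔i, m↔n.

drain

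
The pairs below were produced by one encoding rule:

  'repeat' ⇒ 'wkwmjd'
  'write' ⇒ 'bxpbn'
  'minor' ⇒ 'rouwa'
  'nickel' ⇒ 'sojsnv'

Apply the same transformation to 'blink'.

Letter i (0-indexed) is shifted by i+5, so successive shifts are 5, 6, 7, ….
For blink: b+5=g, l+6=r, i+7=p, n+8=v, k+9=t.

grpvt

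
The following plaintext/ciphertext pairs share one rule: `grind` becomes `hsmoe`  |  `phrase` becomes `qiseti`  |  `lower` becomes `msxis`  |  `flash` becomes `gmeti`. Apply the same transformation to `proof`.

The shift depends on letter class: consonant g→h is +1, but vowel i→m is +4. Vowels shift forward by 4 and consonants shift forward by 1.
For proof: p(cons)+1=q, r(cons)+1=s, o(vowel)+4=s, o(vowel)+4=s, f(cons)+1=g.

qsssg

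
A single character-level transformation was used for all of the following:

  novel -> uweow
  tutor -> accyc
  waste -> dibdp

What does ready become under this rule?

Letter i (0-indexed) is shifted by i+7, so successive shifts are 7, 8, 9, ….
On ready: r+7=y, e+8=m, a+9=j, d+10=n, y+11=j.

ymjnj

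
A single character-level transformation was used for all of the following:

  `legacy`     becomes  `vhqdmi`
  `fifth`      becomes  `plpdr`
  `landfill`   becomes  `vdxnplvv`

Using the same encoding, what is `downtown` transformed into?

The shift depends on letter class: consonant l→v is +10, but vowel e→h is +3. Vowels shift forward by 3 and consonants shift forward by 10.
For downtown: d(cons)+10=n, o(vowel)+3=r, w(cons)+10=g, n(cons)+10=x, t(cons)+10=d, o(vowel)+3=r, w(cons)+10=g, n(cons)+10=x.

nrgxdrgx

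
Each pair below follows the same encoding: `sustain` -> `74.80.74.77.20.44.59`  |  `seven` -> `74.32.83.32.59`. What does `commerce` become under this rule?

26.62.56.56.32.71.26.32

s(#19)→74 and u(#21)→80: differences scale by 3, so n = 3·pos + 17. With a=1..z=26, the number is 3·pos + 17.
Applying it to commerce: c=3→26, o=15→62, m=13→56, m=13→56, e=5→32, r=18→71, c=3→26, e=5→32.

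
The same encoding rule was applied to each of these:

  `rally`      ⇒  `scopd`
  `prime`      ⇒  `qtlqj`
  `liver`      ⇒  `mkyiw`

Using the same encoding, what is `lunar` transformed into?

mwqew

Each letter shifts forward by (position + 1), i.e. 1, 2, 3, … — the shift grows by one for each successive letter.
For lunar: l+1=m, u+2=w, n+3=q, a+4=e, r+5=w.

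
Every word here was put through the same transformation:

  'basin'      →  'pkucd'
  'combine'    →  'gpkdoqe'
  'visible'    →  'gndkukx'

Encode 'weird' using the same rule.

The output letters match the input read backwards, each shifted +2: basin reversed is nisab. Read the word backwards and shift each letter +2.
For weird: reverse → driew; then shift: d+2=f, r+2=t, i+2=k, e+2=g, w+2=y.

ftkgy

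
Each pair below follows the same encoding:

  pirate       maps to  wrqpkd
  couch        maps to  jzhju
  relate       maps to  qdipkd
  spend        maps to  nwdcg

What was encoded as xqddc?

Treating letters as 0–25, the rule is x ↦ 23x + 15 (mod 26).
Decoding xqddc: x(23)→17·(23−15)≡6=g; q(16)→17·(16−15)≡17=r; d(3)→17·(3−15)≡4=e; d(3)→17·(3−15)≡4=e; c(2)→17·(2−15)≡13=n (all mod 26).

green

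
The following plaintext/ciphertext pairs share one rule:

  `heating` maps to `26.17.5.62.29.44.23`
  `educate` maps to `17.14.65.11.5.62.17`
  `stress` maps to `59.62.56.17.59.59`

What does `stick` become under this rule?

59.62.29.11.35

h(#8)→26 and e(#5)→17: differences scale by 3, so n = 3·pos + 2. The formula is n = 3×(alphabet index, a=1) + 2.
For stick: s=19→59, t=20→62, i=9→29, c=3→11, k=11→35.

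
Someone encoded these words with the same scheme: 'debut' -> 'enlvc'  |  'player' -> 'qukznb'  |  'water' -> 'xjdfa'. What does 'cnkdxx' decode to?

beacon

Shifts by position in debut: pos 0: d→e (+1), pos 1: e→n (+9), pos 2: b→l (+10), pos 3: u→v (+1), pos 4: t→c (+9) — repeating every 3. A repeating key of period 3 is used — shifts +1, +9, +10 over and over.
Reversing it on cnkdxx: c−1=b, n−9=e, k−10=a, d−1=c, x−9=o, x−10=n.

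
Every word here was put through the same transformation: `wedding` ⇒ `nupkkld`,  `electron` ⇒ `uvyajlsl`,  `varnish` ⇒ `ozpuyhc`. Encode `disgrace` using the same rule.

The output letters match the input read backwards, each shifted +7: wedding reversed is gniddew. The word is reversed, then every letter is shifted forward by 7.
On disgrace: reverse → ecargsid; then shift: e+7=l, c+7=j, a+7=h, r+7=y, g+7=n, s+7=z, i+7=p, d+7=k.

ljhynzpk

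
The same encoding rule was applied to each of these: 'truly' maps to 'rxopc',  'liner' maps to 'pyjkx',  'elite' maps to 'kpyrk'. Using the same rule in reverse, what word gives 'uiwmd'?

swamp

t(19)→r(17) and r(17)→x(23) fit y≡23x+22 (mod 26); the inverse of 23 mod 26 is 17. This is an affine cipher: with a=0,…,z=25, each position x becomes (23x+22) mod 26.
Reversing it on uiwmd: u(20)→17·(20−22)≡18=s; i(8)→17·(8−22)≡22=w; w(22)→17·(22−22)≡0=a; m(12)→17·(12−22)≡12=m; d(3)→17·(3−22)≡15=p (all mod 26).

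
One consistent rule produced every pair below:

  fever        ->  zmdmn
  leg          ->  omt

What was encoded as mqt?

lie

The output letters match the input read backwards, each shifted +8: fever reversed is revef. Two steps: reverse the string, then apply a Caesar shift of +8.
Decoding mqt: shift back: m−8=e, q−8=i, t−8=l → eil; then reverse → lie.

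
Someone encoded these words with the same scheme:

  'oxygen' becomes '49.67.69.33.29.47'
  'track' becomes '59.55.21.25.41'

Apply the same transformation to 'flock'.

o(#15)→49 and x(#24)→67: differences scale by 2, so n = 2·pos + 19. The formula is n = 2×(alphabet index, a=1) + 19.
On flock: f=6→31, l=12→43, o=15→49, c=3→25, k=11→41.

31.43.49.25.41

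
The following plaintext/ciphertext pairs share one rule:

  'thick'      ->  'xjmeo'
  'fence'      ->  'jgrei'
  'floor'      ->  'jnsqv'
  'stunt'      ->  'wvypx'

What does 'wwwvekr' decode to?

sustain

Shifts by position in thick: pos 0: t→x (+4), pos 1: h→j (+2), pos 2: i→m (+4), pos 3: c→e (+2) — repeating every 2. A repeating key of period 2 is used — shifts +4, +2 over and over.
Reversing it on wwwvekr: w−4=s, w−2=u, w−4=s, v−2=t, e−4=a, k−2=i, r−4=n.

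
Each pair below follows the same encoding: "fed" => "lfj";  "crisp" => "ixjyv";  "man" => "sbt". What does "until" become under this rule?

The shift depends on letter class: consonant f→l is +6, but vowel e→f is +1. Two shifts are in play — +1 for a/e/i/o/u, +6 for every other letter.
Applying it to until: u(vowel)+1=v, n(cons)+6=t, t(cons)+6=z, i(vowel)+1=j, l(cons)+6=r.

vtzjr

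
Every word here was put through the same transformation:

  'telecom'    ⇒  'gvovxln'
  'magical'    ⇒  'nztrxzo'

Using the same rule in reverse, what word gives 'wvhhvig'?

Letters are reflected about the middle of the alphabet (position → 25−position): Atbash.
Decoding wvhhvig: w↔d, v↔e, h↔s, h↔s, v↔e, i↔r, g↔t.

dessert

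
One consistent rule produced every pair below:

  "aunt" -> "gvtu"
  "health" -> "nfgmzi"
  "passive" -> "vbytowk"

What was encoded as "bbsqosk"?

Shifts by position in aunt: pos 0: a→g (+6), pos 1: u→v (+1), pos 2: n→t (+6), pos 3: t→u (+1) — repeating every 2. It's a Vigenère-style cipher with numeric key [6,1]: position i shifts by key[i mod 2].
Undoing it on bbsqosk: b−6=v, b−1=a, s−6=m, q−1=p, o−6=i, s−1=r, k−6=e.

vampire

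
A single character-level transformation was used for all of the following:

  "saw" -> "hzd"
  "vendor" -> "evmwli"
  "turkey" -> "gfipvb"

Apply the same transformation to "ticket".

grxpvg

This is the alphabet-reversal cipher (Atbash): a becomes z, b becomes y, etc.
On ticket: t↔g, i↔r, c↔x, k↔p, e↔v, t↔g.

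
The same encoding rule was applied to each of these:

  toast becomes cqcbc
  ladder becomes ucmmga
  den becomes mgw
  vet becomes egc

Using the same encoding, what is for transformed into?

oqa

The shift depends on letter class: consonant t→c is +9, but vowel o→q is +2. Two shifts are in play — +2 for a/e/i/o/u, +9 for every other letter.
Applying it to for: f(cons)+9=o, o(vowel)+2=q, r(cons)+9=a.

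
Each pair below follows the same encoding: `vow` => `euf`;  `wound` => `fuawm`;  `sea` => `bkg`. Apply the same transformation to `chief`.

The shift depends on letter class: consonant v→e is +9, but vowel o→u is +6. Two shifts are in play — +6 for a/e/i/o/u, +9 for every other letter.
Applying it to chief: c(cons)+9=l, h(cons)+9=q, i(vowel)+6=o, e(vowel)+6=k, f(cons)+9=o.

lqoko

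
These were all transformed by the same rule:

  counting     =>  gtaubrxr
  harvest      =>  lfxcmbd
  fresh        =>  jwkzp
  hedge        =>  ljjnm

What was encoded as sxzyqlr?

ostrich

Letter i (0-indexed) is shifted by i+4, so successive shifts are 4, 5, 6, ….
Undoing it on sxzyqlr: s−4=o, x−5=s, z−6=t, y−7=r, q−8=i, l−9=c, r−10=h.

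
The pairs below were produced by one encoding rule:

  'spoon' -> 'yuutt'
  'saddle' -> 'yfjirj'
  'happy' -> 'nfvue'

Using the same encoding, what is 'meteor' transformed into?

A repeating key of period 2 is used — shifts +6, +5 over and over.
On meteor: m+6=s, e+5=j, t+6=z, e+5=j, o+6=u, r+5=w.

sjzjuw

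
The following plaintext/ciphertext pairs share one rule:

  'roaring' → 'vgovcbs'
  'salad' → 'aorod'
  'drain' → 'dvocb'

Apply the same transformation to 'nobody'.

bgtgde

Each letter's alphabet position (a=0..z=25) is mapped through 5·x+14 mod 26 — an affine cipher.
For nobody: n(13)→5·13+14≡1=b; o(14)→5·14+14≡6=g; b(1)→5·1+14≡19=t; o(14)→5·14+14≡6=g; d(3)→5·3+14≡3=d; y(24)→5·24+14≡4=e (all mod 26).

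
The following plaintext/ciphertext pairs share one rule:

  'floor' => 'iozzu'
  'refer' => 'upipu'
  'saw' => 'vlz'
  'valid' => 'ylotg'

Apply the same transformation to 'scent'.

The shift depends on letter class: consonant f→i is +3, but vowel o→z is +11. Vowels shift forward by 11 and consonants shift forward by 3.
Applying it to scent: s(cons)+3=v, c(cons)+3=f, e(vowel)+11=p, n(cons)+3=q, t(cons)+3=w.

vfpqw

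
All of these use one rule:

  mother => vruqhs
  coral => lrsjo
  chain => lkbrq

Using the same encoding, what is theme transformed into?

ckfvh

Shifts by position in mother: pos 0: m→v (+9), pos 1: o→r (+3), pos 2: t→u (+1), pos 3: h→q (+9), pos 4: e→h (+3), pos 5: r→s (+1) — repeating every 3. A repeating key of period 3 is used — shifts +9, +3, +1 over and over.
On theme: t+9=c, h+3=k, e+1=f, m+9=v, e+3=h.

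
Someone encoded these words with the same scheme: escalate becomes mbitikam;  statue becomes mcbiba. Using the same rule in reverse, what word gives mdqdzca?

survive

The output letters match the input read backwards, each shifted +8: escalate reversed is etalacse. Read the word backwards and shift each letter +8.
Undoing it on mdqdzca: shift back: m−8=e, d−8=v, q−8=i, d−8=v, z−8=r, c−8=u, a−8=s → evivrus; then reverse → survive.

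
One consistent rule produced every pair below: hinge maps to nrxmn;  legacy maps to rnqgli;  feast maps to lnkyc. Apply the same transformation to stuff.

ycelo

A repeating key of period 3 is used — shifts +6, +9, +10 over and over.
For stuff: s+6=y, t+9=c, u+10=e, f+6=l, f+9=o.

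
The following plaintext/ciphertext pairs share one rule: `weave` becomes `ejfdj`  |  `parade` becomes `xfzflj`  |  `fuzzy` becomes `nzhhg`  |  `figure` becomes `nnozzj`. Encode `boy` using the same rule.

jtg

The shift depends on letter class: consonant w→e is +8, but vowel e→j is +5. The rule splits by letter class: vowels +5, consonants +8.
On boy: b(cons)+8=j, o(vowel)+5=t, y(cons)+8=g.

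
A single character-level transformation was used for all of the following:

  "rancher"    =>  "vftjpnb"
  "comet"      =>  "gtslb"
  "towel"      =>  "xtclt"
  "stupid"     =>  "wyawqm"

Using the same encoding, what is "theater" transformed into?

In rancher: r→v is +4, a→f is +5, n→t is +6, c→j is +7 — the shift increases by 1 each position. The shift increases by 1 at each position, starting from +4: 4, 5, 6, ….
For theater: t+4=x, h+5=m, e+6=k, a+7=h, t+8=b, e+9=n, r+10=b.

xmkhbnb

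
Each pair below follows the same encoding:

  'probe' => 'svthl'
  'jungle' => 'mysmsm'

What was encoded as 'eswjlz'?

The shift increases by 1 at each position, starting from +3: 3, 4, 5, ….
Decoding eswjlz: e−3=b, s−4=o, w−5=r, j−6=d, l−7=e, z−8=r.

border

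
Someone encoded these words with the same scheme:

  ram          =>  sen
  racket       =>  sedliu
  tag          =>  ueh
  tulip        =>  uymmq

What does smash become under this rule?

tneti

The rule splits by letter class: vowels +4, consonants +1.
Applying it to smash: s(cons)+1=t, m(cons)+1=n, a(vowel)+4=e, s(cons)+1=t, h(cons)+1=i.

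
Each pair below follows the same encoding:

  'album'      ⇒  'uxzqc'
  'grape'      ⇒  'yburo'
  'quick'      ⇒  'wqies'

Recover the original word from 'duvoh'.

a(0)→u(20) and l(11)→x(23) fit y≡5x+20 (mod 26); the inverse of 5 mod 26 is 21. Each letter's alphabet position (a=0..z=25) is mapped through 5·x+20 mod 26 — an affine cipher.
Reversing it on duvoh: d(3)→21·(3−20)≡7=h; u(20)→21·(20−20)≡0=a; v(21)→21·(21−20)≡21=v; o(14)→21·(14−20)≡4=e; h(7)→21·(7−20)≡13=n (all mod 26).

haven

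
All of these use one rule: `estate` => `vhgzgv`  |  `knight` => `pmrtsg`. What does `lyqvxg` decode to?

object

This is the alphabet-reversal cipher (Atbash): a becomes z, b becomes y, etc.
Decoding lyqvxg: l↔o, y↔b, q↔j, v↔e, x↔c, g↔t.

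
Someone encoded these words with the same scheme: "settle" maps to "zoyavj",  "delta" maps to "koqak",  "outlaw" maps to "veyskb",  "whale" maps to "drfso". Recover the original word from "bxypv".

until

The shifts repeat in a cycle of length 3: positions 0,1,… shift by +7, +10, +5, then the pattern repeats.
Decoding bxypv: b−7=u, x−10=n, y−5=t, p−7=i, v−10=l.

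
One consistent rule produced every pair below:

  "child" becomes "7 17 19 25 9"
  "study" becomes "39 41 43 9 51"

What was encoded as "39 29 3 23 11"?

snake

c(#3)→7 and h(#8)→17: differences scale by 2, so n = 2·pos + 1. With a=1..z=26, the number is 2·pos + 1.
Undoing it on 39 29 3 23 11: 39→(39−1)÷2=19=s, 29→(29−1)÷2=14=n, 3→(3−1)÷2=1=a, 23→(23−1)÷2=11=k, 11→(11−1)÷2=5=e.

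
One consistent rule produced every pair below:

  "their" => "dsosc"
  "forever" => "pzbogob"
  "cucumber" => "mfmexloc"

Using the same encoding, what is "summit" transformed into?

Shifts by position in their: pos 0: t→d (+10), pos 1: h→s (+11), pos 2: e→o (+10), pos 3: i→s (+10), pos 4: r→c (+11) — repeating every 3. A repeating key of period 3 is used — shifts +10, +11, +10 over and over.
For summit: s+10=c, u+11=f, m+10=w, m+10=w, i+11=t, t+10=d.

cfwwtd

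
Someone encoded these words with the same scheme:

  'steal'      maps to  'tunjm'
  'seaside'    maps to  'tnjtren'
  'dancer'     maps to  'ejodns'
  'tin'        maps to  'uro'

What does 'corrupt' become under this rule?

dxssdqu

Vowels shift forward by 9 and consonants shift forward by 1.
On corrupt: c(cons)+1=d, o(vowel)+9=x, r(cons)+1=s, r(cons)+1=s, u(vowel)+9=d, p(cons)+1=q, t(cons)+1=u.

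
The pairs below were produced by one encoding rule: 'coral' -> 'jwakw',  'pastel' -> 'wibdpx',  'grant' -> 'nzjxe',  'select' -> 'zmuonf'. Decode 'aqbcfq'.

In coral: c→j is +7, o→w is +8, r→a is +9, a→k is +10 — the shift increases by 1 each position. Letter i (0-indexed) is shifted by i+7, so successive shifts are 7, 8, 9, ….
Decoding aqbcfq: a−7=t, q−8=i, b−9=s, c−10=s, f−11=u, q−12=e.

tissue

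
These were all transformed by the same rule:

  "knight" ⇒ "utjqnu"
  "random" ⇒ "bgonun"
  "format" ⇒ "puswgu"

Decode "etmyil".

Shifts by position in knight: pos 0: k→u (+10), pos 1: n→t (+6), pos 2: i→j (+1), pos 3: g→q (+10), pos 4: h→n (+6), pos 5: t→u (+1) — repeating every 3. A repeating key of period 3 is used — shifts +10, +6, +1 over and over.
Reversing it on etmyil: e−10=u, t−6=n, m−1=l, y−10=o, i−6=c, l−1=k.

unlock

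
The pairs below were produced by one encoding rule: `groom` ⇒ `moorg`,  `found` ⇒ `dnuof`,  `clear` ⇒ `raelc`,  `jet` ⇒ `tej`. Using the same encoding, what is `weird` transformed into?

It's just the letters in reverse order.
On weird: reverse → driew.

driew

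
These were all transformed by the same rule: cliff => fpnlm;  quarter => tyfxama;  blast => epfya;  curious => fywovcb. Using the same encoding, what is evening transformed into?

hzjtpvp

The shift increases by 1 at each position, starting from +3: 3, 4, 5, ….
For evening: e+3=h, v+4=z, e+5=j, n+6=t, i+7=p, n+8=v, g+9=p.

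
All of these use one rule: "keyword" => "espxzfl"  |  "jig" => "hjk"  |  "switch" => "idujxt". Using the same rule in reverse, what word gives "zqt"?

The output letters match the input read backwards, each shifted +1: keyword reversed is drowyek. The word is reversed, then every letter is shifted forward by 1.
Undoing it on zqt: shift back: z−1=y, q−1=p, t−1=s → yps; then reverse → spy.

spy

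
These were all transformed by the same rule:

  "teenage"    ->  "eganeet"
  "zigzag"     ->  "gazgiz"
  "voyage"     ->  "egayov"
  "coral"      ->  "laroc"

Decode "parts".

The output letters match the input read backwards: teenage reversed is eganeet. The word is simply reversed.
Undoing it on parts: then reverse → strap.

strap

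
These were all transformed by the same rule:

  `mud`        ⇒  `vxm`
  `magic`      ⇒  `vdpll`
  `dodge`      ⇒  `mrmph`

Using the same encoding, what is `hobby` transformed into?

qrkkh

Vowels shift forward by 3 and consonants shift forward by 9.
For hobby: h(cons)+9=q, o(vowel)+3=r, b(cons)+9=k, b(cons)+9=k, y(cons)+9=h.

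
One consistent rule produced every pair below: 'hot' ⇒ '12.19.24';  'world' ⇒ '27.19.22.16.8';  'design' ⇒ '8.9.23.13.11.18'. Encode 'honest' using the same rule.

12.19.18.9.23.24

h is letter #8 and maps to 12: an offset of 4. Letters become their 1-based position plus 4 (so a→5, b→6, …).
On honest: h=8→12, o=15→19, n=14→18, e=5→9, s=19→23, t=20→24.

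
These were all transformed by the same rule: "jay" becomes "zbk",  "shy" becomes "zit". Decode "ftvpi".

house

The output letters match the input read backwards, each shifted +1: jay reversed is yaj. Read the word backwards and shift each letter +1.
Decoding ftvpi: shift back: f−1=e, t−1=s, v−1=u, p−1=o, i−1=h → esuoh; then reverse → house.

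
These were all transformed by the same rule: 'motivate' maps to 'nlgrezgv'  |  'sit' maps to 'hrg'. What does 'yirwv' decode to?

Each pair mirrors across the alphabet (m↔n, o↔l, t↔g): positions sum to 25. Letters are reflected about the middle of the alphabet (position → 25−position): Atbash.
Undoing it on yirwv: y↔b, i↔r, r↔i, w↔d, v↔e.

bride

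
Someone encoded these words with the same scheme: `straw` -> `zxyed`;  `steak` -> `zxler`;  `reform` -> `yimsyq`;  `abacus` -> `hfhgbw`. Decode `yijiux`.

recent

Shifts by position in straw: pos 0: s→z (+7), pos 1: t→x (+4), pos 2: r→y (+7), pos 3: a→e (+4) — repeating every 2. The shifts repeat in a cycle of length 2: positions 0,1,… shift by +7, +4, then the pattern repeats.
Reversing it on yijiux: y−7=r, i−4=e, j−7=c, i−4=e, u−7=n, x−4=t.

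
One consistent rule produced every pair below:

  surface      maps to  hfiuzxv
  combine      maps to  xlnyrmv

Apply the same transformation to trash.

gizhs

Each pair mirrors across the alphabet (s↔h, u↔f, r↔i): positions sum to 25. Each letter is replaced by its mirror in the alphabet: a↔z, b↔y, c↔x, and so on (the Atbash cipher).
Applying it to trash: t↔g, r↔i, a↔z, s↔h, h↔s.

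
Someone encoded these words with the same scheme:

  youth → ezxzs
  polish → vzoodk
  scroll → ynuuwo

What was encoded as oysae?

Shifts by position in youth: pos 0: y→e (+6), pos 1: o→z (+11), pos 2: u→x (+3), pos 3: t→z (+6), pos 4: h→s (+11) — repeating every 3. It's a Vigenère-style cipher with numeric key [6,11,3]: position i shifts by key[i mod 3].
Reversing it on oysae: o−6=i, y−11=n, s−3=p, a−6=u, e−11=t.

input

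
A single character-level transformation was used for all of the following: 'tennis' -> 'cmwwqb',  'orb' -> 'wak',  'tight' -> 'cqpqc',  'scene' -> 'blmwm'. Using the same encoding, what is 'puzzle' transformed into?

yciium

The shift depends on letter class: consonant t→c is +9, but vowel e→m is +8. Vowels shift forward by 8 and consonants shift forward by 9.
Applying it to puzzle: p(cons)+9=y, u(vowel)+8=c, z(cons)+9=i, z(cons)+9=i, l(cons)+9=u, e(vowel)+8=m.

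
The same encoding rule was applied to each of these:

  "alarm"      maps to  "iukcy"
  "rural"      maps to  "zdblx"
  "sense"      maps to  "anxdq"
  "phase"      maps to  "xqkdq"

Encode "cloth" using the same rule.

kuyet

In alarm: a→i is +8, l→u is +9, a→k is +10, r→c is +11 — the shift increases by 1 each position. The shift increases by 1 at each position, starting from +8: 8, 9, 10, ….
On cloth: c+8=k, l+9=u, o+10=y, t+11=e, h+12=t.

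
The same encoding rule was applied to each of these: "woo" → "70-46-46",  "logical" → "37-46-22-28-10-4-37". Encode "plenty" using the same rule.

w(#23)→70 and o(#15)→46: differences scale by 3, so n = 3·pos + 1. The formula is n = 3×(alphabet index, a=1) + 1.
On plenty: p=16→49, l=12→37, e=5→16, n=14→43, t=20→61, y=25→76.

49-37-16-43-61-76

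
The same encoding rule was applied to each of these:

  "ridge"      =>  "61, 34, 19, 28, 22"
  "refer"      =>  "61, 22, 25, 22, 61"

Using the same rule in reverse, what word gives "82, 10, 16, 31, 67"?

yacht

r(#18)→61 and i(#9)→34: differences scale by 3, so n = 3·pos + 7. With a=1..z=26, the number is 3·pos + 7.
Undoing it on 82, 10, 16, 31, 67: 82→(82−7)÷3=25=y, 10→(10−7)÷3=1=a, 16→(16−7)÷3=3=c, 31→(31−7)÷3=8=h, 67→(67−7)÷3=20=t.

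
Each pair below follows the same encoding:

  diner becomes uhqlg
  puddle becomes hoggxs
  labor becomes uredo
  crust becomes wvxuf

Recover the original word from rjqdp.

The output letters match the input read backwards, each shifted +3: diner reversed is renid. Two steps: reverse the string, then apply a Caesar shift of +3.
Undoing it on rjqdp: shift back: r−3=o, j−3=g, q−3=n, d−3=a, p−3=m → ognam; then reverse → mango.

mango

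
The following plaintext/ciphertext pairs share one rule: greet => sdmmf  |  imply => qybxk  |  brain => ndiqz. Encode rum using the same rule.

The shift depends on letter class: consonant g→s is +12, but vowel e→m is +8. Two shifts are in play — +8 for a/e/i/o/u, +12 for every other letter.
For rum: r(cons)+12=d, u(vowel)+8=c, m(cons)+12=y.

dcy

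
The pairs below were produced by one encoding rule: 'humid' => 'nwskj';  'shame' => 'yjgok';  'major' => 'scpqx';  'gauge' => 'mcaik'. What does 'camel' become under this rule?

Shifts by position in humid: pos 0: h→n (+6), pos 1: u→w (+2), pos 2: m→s (+6), pos 3: i→k (+2) — repeating every 2. It's a Vigenère-style cipher with numeric key [6,2]: position i shifts by key[i mod 2].
Applying it to camel: c+6=i, a+2=c, m+6=s, e+2=g, l+6=r.

icsgr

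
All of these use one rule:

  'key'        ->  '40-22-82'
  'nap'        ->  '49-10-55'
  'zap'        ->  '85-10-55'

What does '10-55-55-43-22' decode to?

apple

k(#11)→40 and e(#5)→22: differences scale by 3, so n = 3·pos + 7. The formula is n = 3×(alphabet index, a=1) + 7.
Decoding 10-55-55-43-22: 10→(10−7)÷3=1=a, 55→(55−7)÷3=16=p, 55→(55−7)÷3=16=p, 43→(43−7)÷3=12=l, 22→(22−7)÷3=5=e.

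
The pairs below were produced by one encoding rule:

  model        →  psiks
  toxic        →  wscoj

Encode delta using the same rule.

giqzh

In model: m→p is +3, o→s is +4, d→i is +5, e→k is +6 — the shift increases by 1 each position. Each letter shifts forward by (position + 3), i.e. 3, 4, 5, … — the shift grows by one for each successive letter.
For delta: d+3=g, e+4=i, l+5=q, t+6=z, a+7=h.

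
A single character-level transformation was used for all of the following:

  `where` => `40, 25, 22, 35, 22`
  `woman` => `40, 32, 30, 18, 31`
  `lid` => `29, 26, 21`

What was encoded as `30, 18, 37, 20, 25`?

match

w is letter #23 and maps to 40: an offset of 17. The number is (letter's place in the alphabet, a=1) + 17.
Decoding 30, 18, 37, 20, 25: 30→(30−17)÷1=13=m, 18→(18−17)÷1=1=a, 37→(37−17)÷1=20=t, 20→(20−17)÷1=3=c, 25→(25−17)÷1=8=h.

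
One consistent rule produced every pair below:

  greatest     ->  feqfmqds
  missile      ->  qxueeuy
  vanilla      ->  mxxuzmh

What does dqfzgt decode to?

Two steps: reverse the string, then apply a Caesar shift of +12.
Undoing it on dqfzgt: shift back: d−12=r, q−12=e, f−12=t, z−12=n, g−12=u, t−12=h → retnuh; then reverse → hunter.

hunter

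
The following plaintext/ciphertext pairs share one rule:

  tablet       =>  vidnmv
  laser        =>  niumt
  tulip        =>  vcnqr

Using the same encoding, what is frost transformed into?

htwuv

Two shifts are in play — +8 for a/e/i/o/u, +2 for every other letter.
For frost: f(cons)+2=h, r(cons)+2=t, o(vowel)+8=w, s(cons)+2=u, t(cons)+2=v.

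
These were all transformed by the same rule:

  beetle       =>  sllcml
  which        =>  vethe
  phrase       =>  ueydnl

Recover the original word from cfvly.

tower

Treating letters as 0–25, the rule is x ↦ 15x + 3 (mod 26).
Undoing it on cfvly: c(2)→7·(2−3)≡19=t; f(5)→7·(5−3)≡14=o; v(21)→7·(21−3)≡22=w; l(11)→7·(11−3)≡4=e; y(24)→7·(24−3)≡17=r (all mod 26).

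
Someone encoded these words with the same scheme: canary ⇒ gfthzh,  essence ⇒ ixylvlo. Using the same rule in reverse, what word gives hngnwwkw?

diagonal

In canary: c→g is +4, a→f is +5, n→t is +6, a→h is +7 — the shift increases by 1 each position. Letter i (0-indexed) is shifted by i+4, so successive shifts are 4, 5, 6, ….
Decoding hngnwwkw: h−4=d, n−5=i, g−6=a, n−7=g, w−8=o, w−9=n, k−10=a, w−11=l.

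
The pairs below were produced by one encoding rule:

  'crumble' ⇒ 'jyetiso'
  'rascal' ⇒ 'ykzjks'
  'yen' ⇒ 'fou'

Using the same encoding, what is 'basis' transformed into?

ikzsz

The shift depends on letter class: consonant c→j is +7, but vowel u→e is +10. The rule splits by letter class: vowels +10, consonants +7.
On basis: b(cons)+7=i, a(vowel)+10=k, s(cons)+7=z, i(vowel)+10=s, s(cons)+7=z.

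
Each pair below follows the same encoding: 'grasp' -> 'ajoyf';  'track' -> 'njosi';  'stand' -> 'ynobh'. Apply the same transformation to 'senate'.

ywbonw

g(6)→a(0) and r(17)→j(9) fit y≡15x+14 (mod 26); the inverse of 15 mod 26 is 7. Treating letters as 0–25, the rule is x ↦ 15x + 14 (mod 26).
Applying it to senate: s(18)→15·18+14≡24=y; e(4)→15·4+14≡22=w; n(13)→15·13+14≡1=b; a(0)→15·0+14≡14=o; t(19)→15·19+14≡13=n; e(4)→15·4+14≡22=w (all mod 26).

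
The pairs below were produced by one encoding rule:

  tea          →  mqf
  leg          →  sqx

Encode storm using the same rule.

ydafe

Two steps: reverse the string, then apply a Caesar shift of +12.
For storm: reverse → mrots; then shift: m+12=y, r+12=d, o+12=a, t+12=f, s+12=e.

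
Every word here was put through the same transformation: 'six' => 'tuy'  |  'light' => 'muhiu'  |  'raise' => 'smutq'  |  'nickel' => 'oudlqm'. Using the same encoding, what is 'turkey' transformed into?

The shift depends on letter class: consonant s→t is +1, but vowel i→u is +12. The rule splits by letter class: vowels +12, consonants +1.
Applying it to turkey: t(cons)+1=u, u(vowel)+12=g, r(cons)+1=s, k(cons)+1=l, e(vowel)+12=q, y(cons)+1=z.

ugslqz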